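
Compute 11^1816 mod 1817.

1415

11^1 ≡ 11 (mod 1817)
11^2 ≡ 11^2 = 121 ≡ 121 (mod 1817)
11^4 ≡ 121^2 = 14641 ≡ 105 (mod 1817)
11^8 ≡ 105^2 = 11025 ≡ 123 (mod 1817)
11^16 ≡ 123^2 = 15129 ≡ 593 (mod 1817)
11^32 ≡ 593^2 = 351649 ≡ 968 (mod 1817)
11^64 ≡ 968^2 = 937024 ≡ 1269 (mod 1817)
11^128 ≡ 1269^2 = 1610361 ≡ 499 (mod 1817)
11^256 ≡ 499^2 = 249001 ≡ 72 (mod 1817)
11^512 ≡ 72^2 = 5184 ≡ 1550 (mod 1817)
11^1024 ≡ 1550^2 = 2402500 ≡ 426 (mod 1817)
1816 = 1024 + 512 + 256 + 16 + 8 in binary powers of 2.
So 11^1816 ≡ 426 · 1550 · 72 · 593 · 123 ≡ 1415 (mod 1817).
Since 1415 ≠ 1, base 11 is a Fermat witness: 1817 is composite.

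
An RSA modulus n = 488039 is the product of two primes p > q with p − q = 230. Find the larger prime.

823

Since p = q + 230, we have 488039 = q(q + 230), so q² + 230q − 488039 = 0.
Discriminant: 230² + 4·488039 = 52900 + 1952156 = 2005056; √2005056 = 1416.
q = (−230 + 1416)/2 = 593, and p = q + 230 = 823.
Check: 593 · 823 = 488039.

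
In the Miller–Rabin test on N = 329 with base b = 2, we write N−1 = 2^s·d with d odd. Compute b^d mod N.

25

329 − 1 = 328 = 2^3 · 41, so d = 41.
2^1 ≡ 2 (mod 329)
2^2 ≡ 2^2 = 4 ≡ 4 (mod 329)
2^4 ≡ 4^2 = 16 ≡ 16 (mod 329)
2^8 ≡ 16^2 = 256 ≡ 256 (mod 329)
2^16 ≡ 256^2 = 65536 ≡ 65 (mod 329)
2^32 ≡ 65^2 = 4225 ≡ 277 (mod 329)
41 = 32 + 8 + 1 in binary powers of 2.
So 2^41 ≡ 277 · 256 · 2 ≡ 25 (mod 329).
Squaring chain: 25 → 296 → 102; never reaches −1, so base 2 is a Miller–Rabin witness that 329 is composite.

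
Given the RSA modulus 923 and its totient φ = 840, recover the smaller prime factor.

φ(n) = (p−1)(q−1) = n − (p+q) + 1, so p + q = 923 − 840 + 1 = 84.
p and q are the roots of t² − 84t + 923 = 0.
Discriminant: 84² − 4·923 = 7056 − 3692 = 3364; √3364 = 58.
q = (84 − 58)/2 = 13, p = (84 + 58)/2 = 71.
Check: 13 · 71 = 923.

13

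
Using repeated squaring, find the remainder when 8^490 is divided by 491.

8^1 ≡ 8 (mod 491)
8^2 ≡ 8^2 = 64 ≡ 64 (mod 491)
8^4 ≡ 64^2 = 4096 ≡ 168 (mod 491)
8^8 ≡ 168^2 = 28224 ≡ 237 (mod 491)
8^16 ≡ 237^2 = 56169 ≡ 195 (mod 491)
8^32 ≡ 195^2 = 38025 ≡ 218 (mod 491)
8^64 ≡ 218^2 = 47524 ≡ 388 (mod 491)
8^128 ≡ 388^2 = 150544 ≡ 298 (mod 491)
8^256 ≡ 298^2 = 88804 ≡ 424 (mod 491)
490 = 256 + 128 + 64 + 32 + 8 + 2 in binary powers of 2.
So 8^490 ≡ 424 · 298 · 388 · 218 · 237 · 64 ≡ 1 (mod 491).
Since the result is 1, base 8 gives no evidence that 491 is composite.

1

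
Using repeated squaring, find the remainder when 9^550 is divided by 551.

9^1 ≡ 9 (mod 551)
9^2 ≡ 9^2 = 81 ≡ 81 (mod 551)
9^4 ≡ 81^2 = 6561 ≡ 500 (mod 551)
9^8 ≡ 500^2 = 250000 ≡ 397 (mod 551)
9^16 ≡ 397^2 = 157609 ≡ 23 (mod 551)
9^32 ≡ 23^2 = 529 ≡ 529 (mod 551)
9^64 ≡ 529^2 = 279841 ≡ 484 (mod 551)
9^128 ≡ 484^2 = 234256 ≡ 81 (mod 551)
9^256 ≡ 81^2 = 6561 ≡ 500 (mod 551)
9^512 ≡ 500^2 = 250000 ≡ 397 (mod 551)
550 = 512 + 32 + 4 + 2 in binary powers of 2.
So 9^550 ≡ 397 · 529 · 500 · 81 ≡ 123 (mod 551).
Since 123 ≠ 1, base 9 is a Fermat witness: 551 is composite.

123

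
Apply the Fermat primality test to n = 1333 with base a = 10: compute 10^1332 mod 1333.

686

10^1 ≡ 10 (mod 1333)
10^2 ≡ 10^2 = 100 ≡ 100 (mod 1333)
10^4 ≡ 100^2 = 10000 ≡ 669 (mod 1333)
10^8 ≡ 669^2 = 447561 ≡ 1006 (mod 1333)
10^16 ≡ 1006^2 = 1012036 ≡ 289 (mod 1333)
10^32 ≡ 289^2 = 83521 ≡ 875 (mod 1333)
10^64 ≡ 875^2 = 765625 ≡ 483 (mod 1333)
10^128 ≡ 483^2 = 233289 ≡ 14 (mod 1333)
10^256 ≡ 14^2 = 196 ≡ 196 (mod 1333)
10^512 ≡ 196^2 = 38416 ≡ 1092 (mod 1333)
10^1024 ≡ 1092^2 = 1192464 ≡ 762 (mod 1333)
1332 = 1024 + 256 + 32 + 16 + 4 in binary powers of 2.
So 10^1332 ≡ 762 · 196 · 875 · 289 · 669 ≡ 686 (mod 1333).
Since 686 ≠ 1, base 10 is a Fermat witness: 1333 is composite.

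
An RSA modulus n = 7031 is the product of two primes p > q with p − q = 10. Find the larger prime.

89

Since p = q + 10, we have 7031 = q(q + 10), so q² + 10q − 7031 = 0.
Discriminant: 10² + 4·7031 = 100 + 28124 = 28224; √28224 = 168.
q = (−10 + 168)/2 = 79, and p = q + 10 = 89.
Check: 79 · 89 = 7031.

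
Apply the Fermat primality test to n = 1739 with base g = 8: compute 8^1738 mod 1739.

8^1 ≡ 8 (mod 1739)
8^2 ≡ 8^2 = 64 ≡ 64 (mod 1739)
8^4 ≡ 64^2 = 4096 ≡ 618 (mod 1739)
8^8 ≡ 618^2 = 381924 ≡ 1083 (mod 1739)
8^16 ≡ 1083^2 = 1172889 ≡ 803 (mod 1739)
8^32 ≡ 803^2 = 644809 ≡ 1379 (mod 1739)
8^64 ≡ 1379^2 = 1901641 ≡ 914 (mod 1739)
8^128 ≡ 914^2 = 835396 ≡ 676 (mod 1739)
8^256 ≡ 676^2 = 456976 ≡ 1358 (mod 1739)
8^512 ≡ 1358^2 = 1844164 ≡ 824 (mod 1739)
8^1024 ≡ 824^2 = 678976 ≡ 766 (mod 1739)
1738 = 1024 + 512 + 128 + 64 + 8 + 2 in binary powers of 2.
So 8^1738 ≡ 766 · 824 · 676 · 914 · 1083 · 64 ≡ 159 (mod 1739).
Since 159 ≠ 1, base 8 is a Fermat witness: 1739 is composite.

159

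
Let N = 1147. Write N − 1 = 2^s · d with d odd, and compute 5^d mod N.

156

1147 − 1 = 1146 = 2^1 · 573, so d = 573.
5^1 ≡ 5 (mod 1147)
5^2 ≡ 5^2 = 25 ≡ 25 (mod 1147)
5^4 ≡ 25^2 = 625 ≡ 625 (mod 1147)
5^8 ≡ 625^2 = 390625 ≡ 645 (mod 1147)
5^16 ≡ 645^2 = 416025 ≡ 811 (mod 1147)
5^32 ≡ 811^2 = 657721 ≡ 490 (mod 1147)
5^64 ≡ 490^2 = 240100 ≡ 377 (mod 1147)
5^128 ≡ 377^2 = 142129 ≡ 1048 (mod 1147)
5^256 ≡ 1048^2 = 1098304 ≡ 625 (mod 1147)
5^512 ≡ 625^2 = 390625 ≡ 645 (mod 1147)
573 = 512 + 32 + 16 + 8 + 4 + 1 in binary powers of 2.
So 5^573 ≡ 645 · 490 · 811 · 645 · 625 · 5 ≡ 156 (mod 1147).
Squaring chain: 156; never reaches −1, so base 5 is a Miller–Rabin witness that 1147 is composite.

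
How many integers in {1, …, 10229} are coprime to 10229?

Factor: 10229 = 53 · 193.
φ(10229) = (53−1) · (193−1) = 52 · 192 = 9984.

9984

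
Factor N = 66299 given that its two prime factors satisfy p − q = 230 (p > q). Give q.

167

Since p = q + 230, we have 66299 = q(q + 230), so q² + 230q − 66299 = 0.
Discriminant: 230² + 4·66299 = 52900 + 265196 = 318096; √318096 = 564.
q = (−230 + 564)/2 = 167, and p = q + 230 = 397.
Check: 167 · 397 = 66299.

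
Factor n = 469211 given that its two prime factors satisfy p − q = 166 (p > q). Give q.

Since p = q + 166, we have 469211 = q(q + 166), so q² + 166q − 469211 = 0.
Discriminant: 166² + 4·469211 = 27556 + 1876844 = 1904400; √1904400 = 1380.
q = (−166 + 1380)/2 = 607, and p = q + 166 = 773.
Check: 607 · 773 = 469211.

607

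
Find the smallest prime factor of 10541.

10541 is odd.
Digit sum 11, not divisible by 3.
Ends in 1: not divisible by 5.
7: 10541 = 7·1505 + 6
11: 10541 = 11·958 + 3
13: 10541 = 13·810 + 11
17: 10541 = 17·620 + 1
19: 10541 = 19·554 + 15
23: 10541 = 23·458 + 7
29: 10541 = 29·363 + 14
31: 10541 = 31·340 + 1
37: 10541 = 37·284 + 33
41: 10541 = 41·257 + 4
43: 10541 = 43·245 + 6
47: 10541 = 47·224 + 13
53: 10541 = 53·198 + 47
59: 10541 = 59·178 + 39
61: 10541 = 61·172 + 49
67: 10541 = 67·157 + 22
71: 10541 = 71·148 + 33
73: 10541 = 73·144 + 29
79: 10541 = 79·133 + 34
83: 10541 = 83·127

83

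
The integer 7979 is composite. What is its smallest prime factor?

79

7979 is odd.
Digit sum 32, not divisible by 3.
Ends in 9: not divisible by 5.
7: 7979 = 7·1139 + 6
11: 7979 = 11·725 + 4
13: 7979 = 13·613 + 10
17: 7979 = 17·469 + 6
19: 7979 = 19·419 + 18
23: 7979 = 23·346 + 21
29: 7979 = 29·275 + 4
31: 7979 = 31·257 + 12
37: 7979 = 37·215 + 24
41: 7979 = 41·194 + 25
43: 7979 = 43·185 + 24
47: 7979 = 47·169 + 36
53: 7979 = 53·150 + 29
59: 7979 = 59·135 + 14
61: 7979 = 61·130 + 49
67: 7979 = 67·119 + 6
71: 7979 = 71·112 + 27
73: 7979 = 73·109 + 22
79: 7979 = 79·101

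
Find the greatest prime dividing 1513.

1513 = 17 · 89
89 is prime.
So 1513 = 17 · 89; the largest prime factor is 89.

89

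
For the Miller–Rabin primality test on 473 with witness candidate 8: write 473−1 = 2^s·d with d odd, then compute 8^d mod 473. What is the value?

469

473 − 1 = 472 = 2^3 · 59, so d = 59.
8^1 ≡ 8 (mod 473)
8^2 ≡ 8^2 = 64 ≡ 64 (mod 473)
8^4 ≡ 64^2 = 4096 ≡ 312 (mod 473)
8^8 ≡ 312^2 = 97344 ≡ 379 (mod 473)
8^16 ≡ 379^2 = 143641 ≡ 322 (mod 473)
8^32 ≡ 322^2 = 103684 ≡ 97 (mod 473)
59 = 32 + 16 + 8 + 2 + 1 in binary powers of 2.
So 8^59 ≡ 97 · 322 · 379 · 64 · 8 ≡ 469 (mod 473).
Squaring chain: 469 → 16 → 256; never reaches −1, so base 8 is a Miller–Rabin witness that 473 is composite.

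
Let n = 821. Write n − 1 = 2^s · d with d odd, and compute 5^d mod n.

821 − 1 = 820 = 2^2 · 205, so d = 205.
5^1 ≡ 5 (mod 821)
5^2 ≡ 5^2 = 25 ≡ 25 (mod 821)
5^4 ≡ 25^2 = 625 ≡ 625 (mod 821)
5^8 ≡ 625^2 = 390625 ≡ 650 (mod 821)
5^16 ≡ 650^2 = 422500 ≡ 506 (mod 821)
5^32 ≡ 506^2 = 256036 ≡ 705 (mod 821)
5^64 ≡ 705^2 = 497025 ≡ 320 (mod 821)
5^128 ≡ 320^2 = 102400 ≡ 596 (mod 821)
205 = 128 + 64 + 8 + 4 + 1 in binary powers of 2.
So 5^205 ≡ 596 · 320 · 650 · 625 · 5 ≡ 820 (mod 821).
Since 5^d ≡ 820 (mod 821), base 5 does not prove 821 composite.

820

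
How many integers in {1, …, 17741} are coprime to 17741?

Factor: 17741 = 113 · 157.
φ(17741) = (113−1) · (157−1) = 112 · 156 = 17472.

17472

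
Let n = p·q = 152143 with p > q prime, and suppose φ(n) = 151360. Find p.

431

φ(n) = (p−1)(q−1) = n − (p+q) + 1, so p + q = 152143 − 151360 + 1 = 784.
p and q are the roots of t² − 784t + 152143 = 0.
Discriminant: 784² − 4·152143 = 614656 − 608572 = 6084; √6084 = 78.
q = (784 − 78)/2 = 353, p = (784 + 78)/2 = 431.
Check: 353 · 431 = 152143.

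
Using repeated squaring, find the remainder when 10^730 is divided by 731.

10^1 ≡ 10 (mod 731)
10^2 ≡ 10^2 = 100 ≡ 100 (mod 731)
10^4 ≡ 100^2 = 10000 ≡ 497 (mod 731)
10^8 ≡ 497^2 = 247009 ≡ 662 (mod 731)
10^16 ≡ 662^2 = 438244 ≡ 375 (mod 731)
10^32 ≡ 375^2 = 140625 ≡ 273 (mod 731)
10^64 ≡ 273^2 = 74529 ≡ 698 (mod 731)
10^128 ≡ 698^2 = 487204 ≡ 358 (mod 731)
10^256 ≡ 358^2 = 128164 ≡ 239 (mod 731)
10^512 ≡ 239^2 = 57121 ≡ 103 (mod 731)
730 = 512 + 128 + 64 + 16 + 8 + 2 in binary powers of 2.
So 10^730 ≡ 103 · 358 · 698 · 375 · 662 · 100 ≡ 461 (mod 731).
Since 461 ≠ 1, base 10 is a Fermat witness: 731 is composite.

461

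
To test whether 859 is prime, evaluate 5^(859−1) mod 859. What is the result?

5^1 ≡ 5 (mod 859)
5^2 ≡ 5^2 = 25 ≡ 25 (mod 859)
5^4 ≡ 25^2 = 625 ≡ 625 (mod 859)
5^8 ≡ 625^2 = 390625 ≡ 639 (mod 859)
5^16 ≡ 639^2 = 408321 ≡ 296 (mod 859)
5^32 ≡ 296^2 = 87616 ≡ 857 (mod 859)
5^64 ≡ 857^2 = 734449 ≡ 4 (mod 859)
5^128 ≡ 4^2 = 16 ≡ 16 (mod 859)
5^256 ≡ 16^2 = 256 ≡ 256 (mod 859)
5^512 ≡ 256^2 = 65536 ≡ 252 (mod 859)
858 = 512 + 256 + 64 + 16 + 8 + 2 in binary powers of 2.
So 5^858 ≡ 252 · 256 · 4 · 296 · 639 · 25 ≡ 1 (mod 859).
Since the result is 1, base 5 gives no evidence that 859 is composite.

1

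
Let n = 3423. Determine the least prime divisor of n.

3423 is odd.
Digit sum 12, divisible by 3.

3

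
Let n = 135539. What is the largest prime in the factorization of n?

135539 = 23 · 5893
5893 = 71 · 83
83 is prime.
So 135539 = 23 · 71 · 83; the largest prime factor is 83.

83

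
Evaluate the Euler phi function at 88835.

Factor: 88835 = 5 · 109 · 163.
φ(88835) = (5−1) · (109−1) · (163−1) = 4 · 108 · 162 = 69984.

69984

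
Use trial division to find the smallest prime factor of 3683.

29

3683 is odd.
Digit sum 20, not divisible by 3.
Ends in 3: not divisible by 5.
7: 3683 = 7·526 + 1
11: 3683 = 11·334 + 9
13: 3683 = 13·283 + 4
17: 3683 = 17·216 + 11
19: 3683 = 19·193 + 16
23: 3683 = 23·160 + 3
29: 3683 = 29·127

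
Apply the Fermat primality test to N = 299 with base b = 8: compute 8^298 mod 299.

77

8^1 ≡ 8 (mod 299)
8^2 ≡ 8^2 = 64 ≡ 64 (mod 299)
8^4 ≡ 64^2 = 4096 ≡ 209 (mod 299)
8^8 ≡ 209^2 = 43681 ≡ 27 (mod 299)
8^16 ≡ 27^2 = 729 ≡ 131 (mod 299)
8^32 ≡ 131^2 = 17161 ≡ 118 (mod 299)
8^64 ≡ 118^2 = 13924 ≡ 170 (mod 299)
8^128 ≡ 170^2 = 28900 ≡ 196 (mod 299)
8^256 ≡ 196^2 = 38416 ≡ 144 (mod 299)
298 = 256 + 32 + 8 + 2 in binary powers of 2.
So 8^298 ≡ 144 · 118 · 27 · 64 ≡ 77 (mod 299).
Since 77 ≠ 1, base 8 is a Fermat witness: 299 is composite.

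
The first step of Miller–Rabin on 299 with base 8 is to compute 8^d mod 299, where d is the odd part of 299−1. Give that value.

151

299 − 1 = 298 = 2^1 · 149, so d = 149.
8^1 ≡ 8 (mod 299)
8^2 ≡ 8^2 = 64 ≡ 64 (mod 299)
8^4 ≡ 64^2 = 4096 ≡ 209 (mod 299)
8^8 ≡ 209^2 = 43681 ≡ 27 (mod 299)
8^16 ≡ 27^2 = 729 ≡ 131 (mod 299)
8^32 ≡ 131^2 = 17161 ≡ 118 (mod 299)
8^64 ≡ 118^2 = 13924 ≡ 170 (mod 299)
8^128 ≡ 170^2 = 28900 ≡ 196 (mod 299)
149 = 128 + 16 + 4 + 1 in binary powers of 2.
So 8^149 ≡ 196 · 131 · 209 · 8 ≡ 151 (mod 299).
Squaring chain: 151; never reaches −1, so base 8 is a Miller–Rabin witness that 299 is composite.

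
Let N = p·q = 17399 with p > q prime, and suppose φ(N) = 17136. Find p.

137

φ(n) = (p−1)(q−1) = n − (p+q) + 1, so p + q = 17399 − 17136 + 1 = 264.
p and q are the roots of t² − 264t + 17399 = 0.
Discriminant: 264² − 4·17399 = 69696 − 69596 = 100; √100 = 10.
q = (264 − 10)/2 = 127, p = (264 + 10)/2 = 137.
Check: 127 · 137 = 17399.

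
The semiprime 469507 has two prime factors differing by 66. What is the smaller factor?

653

Since p = q + 66, we have 469507 = q(q + 66), so q² + 66q − 469507 = 0.
Discriminant: 66² + 4·469507 = 4356 + 1878028 = 1882384; √1882384 = 1372.
q = (−66 + 1372)/2 = 653, and p = q + 66 = 719.
Check: 653 · 719 = 469507.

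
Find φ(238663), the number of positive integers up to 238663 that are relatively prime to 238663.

Factor: 238663 = 17 · 101 · 139.
φ(238663) = (17−1) · (101−1) · (139−1) = 16 · 100 · 138 = 220800.

220800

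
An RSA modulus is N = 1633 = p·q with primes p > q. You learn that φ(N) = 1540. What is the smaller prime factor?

23

φ(n) = (p−1)(q−1) = n − (p+q) + 1, so p + q = 1633 − 1540 + 1 = 94.
p and q are the roots of t² − 94t + 1633 = 0.
Discriminant: 94² − 4·1633 = 8836 − 6532 = 2304; √2304 = 48.
q = (94 − 48)/2 = 23, p = (94 + 48)/2 = 71.
Check: 23 · 71 = 1633.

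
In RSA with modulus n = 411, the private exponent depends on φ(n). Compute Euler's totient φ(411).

Factor: 411 = 3 · 137.
φ(411) = (3−1) · (137−1) = 2 · 136 = 272.

272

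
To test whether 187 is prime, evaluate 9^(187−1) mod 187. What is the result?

64

9^1 ≡ 9 (mod 187)
9^2 ≡ 9^2 = 81 ≡ 81 (mod 187)
9^4 ≡ 81^2 = 6561 ≡ 16 (mod 187)
9^8 ≡ 16^2 = 256 ≡ 69 (mod 187)
9^16 ≡ 69^2 = 4761 ≡ 86 (mod 187)
9^32 ≡ 86^2 = 7396 ≡ 103 (mod 187)
9^64 ≡ 103^2 = 10609 ≡ 137 (mod 187)
9^128 ≡ 137^2 = 18769 ≡ 69 (mod 187)
186 = 128 + 32 + 16 + 8 + 2 in binary powers of 2.
So 9^186 ≡ 69 · 103 · 86 · 69 · 81 ≡ 64 (mod 187).
Since 64 ≠ 1, base 9 is a Fermat witness: 187 is composite.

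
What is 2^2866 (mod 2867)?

1015

2^1 ≡ 2 (mod 2867)
2^2 ≡ 2^2 = 4 ≡ 4 (mod 2867)
2^4 ≡ 4^2 = 16 ≡ 16 (mod 2867)
2^8 ≡ 16^2 = 256 ≡ 256 (mod 2867)
2^16 ≡ 256^2 = 65536 ≡ 2462 (mod 2867)
2^32 ≡ 2462^2 = 6061444 ≡ 606 (mod 2867)
2^64 ≡ 606^2 = 367236 ≡ 260 (mod 2867)
2^128 ≡ 260^2 = 67600 ≡ 1659 (mod 2867)
2^256 ≡ 1659^2 = 2752281 ≡ 2828 (mod 2867)
2^512 ≡ 2828^2 = 7997584 ≡ 1521 (mod 2867)
2^1024 ≡ 1521^2 = 2313441 ≡ 2639 (mod 2867)
2^2048 ≡ 2639^2 = 6964321 ≡ 378 (mod 2867)
2866 = 2048 + 512 + 256 + 32 + 16 + 2 in binary powers of 2.
So 2^2866 ≡ 378 · 1521 · 2828 · 606 · 2462 · 4 ≡ 1015 (mod 2867).
Since 1015 ≠ 1, base 2 is a Fermat witness: 2867 is composite.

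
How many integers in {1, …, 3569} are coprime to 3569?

3444

Factor: 3569 = 43 · 83.
φ(3569) = (43−1) · (83−1) = 42 · 82 = 3444.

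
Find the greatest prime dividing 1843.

1843 = 19 · 97
97 is prime.
So 1843 = 19 · 97; the largest prime factor is 97.

97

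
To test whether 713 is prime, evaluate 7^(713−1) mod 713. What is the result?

679

7^1 ≡ 7 (mod 713)
7^2 ≡ 7^2 = 49 ≡ 49 (mod 713)
7^4 ≡ 49^2 = 2401 ≡ 262 (mod 713)
7^8 ≡ 262^2 = 68644 ≡ 196 (mod 713)
7^16 ≡ 196^2 = 38416 ≡ 627 (mod 713)
7^32 ≡ 627^2 = 393129 ≡ 266 (mod 713)
7^64 ≡ 266^2 = 70756 ≡ 169 (mod 713)
7^128 ≡ 169^2 = 28561 ≡ 41 (mod 713)
7^256 ≡ 41^2 = 1681 ≡ 255 (mod 713)
7^512 ≡ 255^2 = 65025 ≡ 142 (mod 713)
712 = 512 + 128 + 64 + 8 in binary powers of 2.
So 7^712 ≡ 142 · 41 · 169 · 196 ≡ 679 (mod 713).
Since 679 ≠ 1, base 7 is a Fermat witness: 713 is composite.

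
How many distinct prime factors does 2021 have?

2

2021 = 43 · 47
2021 = 43 · 47, which has 2 distinct prime factors.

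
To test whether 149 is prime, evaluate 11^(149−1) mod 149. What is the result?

11^1 ≡ 11 (mod 149)
11^2 ≡ 11^2 = 121 ≡ 121 (mod 149)
11^4 ≡ 121^2 = 14641 ≡ 39 (mod 149)
11^8 ≡ 39^2 = 1521 ≡ 31 (mod 149)
11^16 ≡ 31^2 = 961 ≡ 67 (mod 149)
11^32 ≡ 67^2 = 4489 ≡ 19 (mod 149)
11^64 ≡ 19^2 = 361 ≡ 63 (mod 149)
11^128 ≡ 63^2 = 3969 ≡ 95 (mod 149)
148 = 128 + 16 + 4 in binary powers of 2.
So 11^148 ≡ 95 · 67 · 39 ≡ 1 (mod 149).
Since the result is 1, base 11 gives no evidence that 149 is composite.

1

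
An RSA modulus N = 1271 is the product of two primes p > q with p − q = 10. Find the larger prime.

41

Since p = q + 10, we have 1271 = q(q + 10), so q² + 10q − 1271 = 0.
Discriminant: 10² + 4·1271 = 100 + 5084 = 5184; √5184 = 72.
q = (−10 + 72)/2 = 31, and p = q + 10 = 41.
Check: 31 · 41 = 1271.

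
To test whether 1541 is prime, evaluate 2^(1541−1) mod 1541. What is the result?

1243

2^1 ≡ 2 (mod 1541)
2^2 ≡ 2^2 = 4 ≡ 4 (mod 1541)
2^4 ≡ 4^2 = 16 ≡ 16 (mod 1541)
2^8 ≡ 16^2 = 256 ≡ 256 (mod 1541)
2^16 ≡ 256^2 = 65536 ≡ 814 (mod 1541)
2^32 ≡ 814^2 = 662596 ≡ 1507 (mod 1541)
2^64 ≡ 1507^2 = 2271049 ≡ 1156 (mod 1541)
2^128 ≡ 1156^2 = 1336336 ≡ 289 (mod 1541)
2^256 ≡ 289^2 = 83521 ≡ 307 (mod 1541)
2^512 ≡ 307^2 = 94249 ≡ 248 (mod 1541)
2^1024 ≡ 248^2 = 61504 ≡ 1405 (mod 1541)
1540 = 1024 + 512 + 4 in binary powers of 2.
So 2^1540 ≡ 1405 · 248 · 16 ≡ 1243 (mod 1541).
Since 1243 ≠ 1, base 2 is a Fermat witness: 1541 is composite.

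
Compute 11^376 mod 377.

11^1 ≡ 11 (mod 377)
11^2 ≡ 11^2 = 121 ≡ 121 (mod 377)
11^4 ≡ 121^2 = 14641 ≡ 315 (mod 377)
11^8 ≡ 315^2 = 99225 ≡ 74 (mod 377)
11^16 ≡ 74^2 = 5476 ≡ 198 (mod 377)
11^32 ≡ 198^2 = 39204 ≡ 373 (mod 377)
11^64 ≡ 373^2 = 139129 ≡ 16 (mod 377)
11^128 ≡ 16^2 = 256 ≡ 256 (mod 377)
11^256 ≡ 256^2 = 65536 ≡ 315 (mod 377)
376 = 256 + 64 + 32 + 16 + 8 in binary powers of 2.
So 11^376 ≡ 315 · 16 · 373 · 198 · 74 ≡ 81 (mod 377).
Since 81 ≠ 1, base 11 is a Fermat witness: 377 is composite.

81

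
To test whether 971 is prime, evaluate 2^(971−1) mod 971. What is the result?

2^1 ≡ 2 (mod 971)
2^2 ≡ 2^2 = 4 ≡ 4 (mod 971)
2^4 ≡ 4^2 = 16 ≡ 16 (mod 971)
2^8 ≡ 16^2 = 256 ≡ 256 (mod 971)
2^16 ≡ 256^2 = 65536 ≡ 479 (mod 971)
2^32 ≡ 479^2 = 229441 ≡ 285 (mod 971)
2^64 ≡ 285^2 = 81225 ≡ 632 (mod 971)
2^128 ≡ 632^2 = 399424 ≡ 343 (mod 971)
2^256 ≡ 343^2 = 117649 ≡ 158 (mod 971)
2^512 ≡ 158^2 = 24964 ≡ 689 (mod 971)
970 = 512 + 256 + 128 + 64 + 8 + 2 in binary powers of 2.
So 2^970 ≡ 689 · 158 · 343 · 632 · 256 · 4 ≡ 1 (mod 971).
Since the result is 1, base 2 gives no evidence that 971 is composite.

1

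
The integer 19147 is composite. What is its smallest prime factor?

41

19147 is odd.
Digit sum 22, not divisible by 3.
Ends in 7: not divisible by 5.
7: 19147 = 7·2735 + 2
11: 19147 = 11·1740 + 7
13: 19147 = 13·1472 + 11
17: 19147 = 17·1126 + 5
19: 19147 = 19·1007 + 14
23: 19147 = 23·832 + 11
29: 19147 = 29·660 + 7
31: 19147 = 31·617 + 20
37: 19147 = 37·517 + 18
41: 19147 = 41·467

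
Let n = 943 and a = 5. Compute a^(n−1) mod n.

5^1 ≡ 5 (mod 943)
5^2 ≡ 5^2 = 25 ≡ 25 (mod 943)
5^4 ≡ 25^2 = 625 ≡ 625 (mod 943)
5^8 ≡ 625^2 = 390625 ≡ 223 (mod 943)
5^16 ≡ 223^2 = 49729 ≡ 693 (mod 943)
5^32 ≡ 693^2 = 480249 ≡ 262 (mod 943)
5^64 ≡ 262^2 = 68644 ≡ 748 (mod 943)
5^128 ≡ 748^2 = 559504 ≡ 305 (mod 943)
5^256 ≡ 305^2 = 93025 ≡ 611 (mod 943)
5^512 ≡ 611^2 = 373321 ≡ 836 (mod 943)
942 = 512 + 256 + 128 + 32 + 8 + 4 + 2 in binary powers of 2.
So 5^942 ≡ 836 · 611 · 305 · 262 · 223 · 625 · 25 ≡ 558 (mod 943).
Since 558 ≠ 1, base 5 is a Fermat witness: 943 is composite.

558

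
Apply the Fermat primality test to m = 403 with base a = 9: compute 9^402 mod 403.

157

9^1 ≡ 9 (mod 403)
9^2 ≡ 9^2 = 81 ≡ 81 (mod 403)
9^4 ≡ 81^2 = 6561 ≡ 113 (mod 403)
9^8 ≡ 113^2 = 12769 ≡ 276 (mod 403)
9^16 ≡ 276^2 = 76176 ≡ 9 (mod 403)
9^32 ≡ 9^2 = 81 ≡ 81 (mod 403)
9^64 ≡ 81^2 = 6561 ≡ 113 (mod 403)
9^128 ≡ 113^2 = 12769 ≡ 276 (mod 403)
9^256 ≡ 276^2 = 76176 ≡ 9 (mod 403)
402 = 256 + 128 + 16 + 2 in binary powers of 2.
So 9^402 ≡ 9 · 276 · 9 · 81 ≡ 157 (mod 403).
Since 157 ≠ 1, base 9 is a Fermat witness: 403 is composite.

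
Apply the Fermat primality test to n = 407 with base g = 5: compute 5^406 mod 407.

104

5^1 ≡ 5 (mod 407)
5^2 ≡ 5^2 = 25 ≡ 25 (mod 407)
5^4 ≡ 25^2 = 625 ≡ 218 (mod 407)
5^8 ≡ 218^2 = 47524 ≡ 312 (mod 407)
5^16 ≡ 312^2 = 97344 ≡ 71 (mod 407)
5^32 ≡ 71^2 = 5041 ≡ 157 (mod 407)
5^64 ≡ 157^2 = 24649 ≡ 229 (mod 407)
5^128 ≡ 229^2 = 52441 ≡ 345 (mod 407)
5^256 ≡ 345^2 = 119025 ≡ 181 (mod 407)
406 = 256 + 128 + 16 + 4 + 2 in binary powers of 2.
So 5^406 ≡ 181 · 345 · 71 · 218 · 25 ≡ 104 (mod 407).
Since 104 ≠ 1, base 5 is a Fermat witness: 407 is composite.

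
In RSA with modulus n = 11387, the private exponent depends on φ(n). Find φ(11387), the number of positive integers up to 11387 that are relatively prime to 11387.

11136

Factor: 11387 = 59 · 193.
φ(11387) = (59−1) · (193−1) = 58 · 192 = 11136.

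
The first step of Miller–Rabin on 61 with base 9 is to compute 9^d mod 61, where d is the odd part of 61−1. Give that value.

1

61 − 1 = 60 = 2^2 · 15, so d = 15.
9^1 ≡ 9 (mod 61)
9^2 ≡ 9^2 = 81 ≡ 20 (mod 61)
9^4 ≡ 20^2 = 400 ≡ 34 (mod 61)
9^8 ≡ 34^2 = 1156 ≡ 58 (mod 61)
15 = 8 + 4 + 2 + 1 in binary powers of 2.
So 9^15 ≡ 58 · 34 · 20 · 9 ≡ 1 (mod 61).
Since 9^d ≡ 1 (mod 61), base 9 does not prove 61 composite.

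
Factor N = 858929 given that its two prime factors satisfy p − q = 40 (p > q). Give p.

947

Since p = q + 40, we have 858929 = q(q + 40), so q² + 40q − 858929 = 0.
Discriminant: 40² + 4·858929 = 1600 + 3435716 = 3437316; √3437316 = 1854.
q = (−40 + 1854)/2 = 907, and p = q + 40 = 947.
Check: 907 · 947 = 858929.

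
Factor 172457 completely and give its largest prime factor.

79

172457 = 37 · 4661
4661 = 59 · 79
79 is prime.
So 172457 = 37 · 59 · 79; the largest prime factor is 79.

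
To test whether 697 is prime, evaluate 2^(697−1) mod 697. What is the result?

2^1 ≡ 2 (mod 697)
2^2 ≡ 2^2 = 4 ≡ 4 (mod 697)
2^4 ≡ 4^2 = 16 ≡ 16 (mod 697)
2^8 ≡ 16^2 = 256 ≡ 256 (mod 697)
2^16 ≡ 256^2 = 65536 ≡ 18 (mod 697)
2^32 ≡ 18^2 = 324 ≡ 324 (mod 697)
2^64 ≡ 324^2 = 104976 ≡ 426 (mod 697)
2^128 ≡ 426^2 = 181476 ≡ 256 (mod 697)
2^256 ≡ 256^2 = 65536 ≡ 18 (mod 697)
2^512 ≡ 18^2 = 324 ≡ 324 (mod 697)
696 = 512 + 128 + 32 + 16 + 8 in binary powers of 2.
So 2^696 ≡ 324 · 256 · 324 · 18 · 256 ≡ 18 (mod 697).
Since 18 ≠ 1, base 2 is a Fermat witness: 697 is composite.

18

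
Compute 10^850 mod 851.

10^1 ≡ 10 (mod 851)
10^2 ≡ 10^2 = 100 ≡ 100 (mod 851)
10^4 ≡ 100^2 = 10000 ≡ 639 (mod 851)
10^8 ≡ 639^2 = 408321 ≡ 692 (mod 851)
10^16 ≡ 692^2 = 478864 ≡ 602 (mod 851)
10^32 ≡ 602^2 = 362404 ≡ 729 (mod 851)
10^64 ≡ 729^2 = 531441 ≡ 417 (mod 851)
10^128 ≡ 417^2 = 173889 ≡ 285 (mod 851)
10^256 ≡ 285^2 = 81225 ≡ 380 (mod 851)
10^512 ≡ 380^2 = 144400 ≡ 581 (mod 851)
850 = 512 + 256 + 64 + 16 + 2 in binary powers of 2.
So 10^850 ≡ 581 · 380 · 417 · 602 · 100 ≡ 380 (mod 851).
Since 380 ≠ 1, base 10 is a Fermat witness: 851 is composite.

380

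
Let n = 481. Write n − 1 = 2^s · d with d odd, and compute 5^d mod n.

481 − 1 = 480 = 2^5 · 15, so d = 15.
5^1 ≡ 5 (mod 481)
5^2 ≡ 5^2 = 25 ≡ 25 (mod 481)
5^4 ≡ 25^2 = 625 ≡ 144 (mod 481)
5^8 ≡ 144^2 = 20736 ≡ 53 (mod 481)
15 = 8 + 4 + 2 + 1 in binary powers of 2.
So 5^15 ≡ 53 · 144 · 25 · 5 ≡ 177 (mod 481).
Squaring chain: 177 → 64 → 248 → 417 → 248; never reaches −1, so base 5 is a Miller–Rabin witness that 481 is composite.

177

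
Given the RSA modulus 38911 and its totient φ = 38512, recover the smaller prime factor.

167

φ(n) = (p−1)(q−1) = n − (p+q) + 1, so p + q = 38911 − 38512 + 1 = 400.
p and q are the roots of t² − 400t + 38911 = 0.
Discriminant: 400² − 4·38911 = 160000 − 155644 = 4356; √4356 = 66.
q = (400 − 66)/2 = 167, p = (400 + 66)/2 = 233.
Check: 167 · 233 = 38911.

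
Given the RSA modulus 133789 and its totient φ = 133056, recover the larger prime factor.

φ(n) = (p−1)(q−1) = n − (p+q) + 1, so p + q = 133789 − 133056 + 1 = 734.
p and q are the roots of t² − 734t + 133789 = 0.
Discriminant: 734² − 4·133789 = 538756 − 535156 = 3600; √3600 = 60.
q = (734 − 60)/2 = 337, p = (734 + 60)/2 = 397.
Check: 337 · 397 = 133789.

397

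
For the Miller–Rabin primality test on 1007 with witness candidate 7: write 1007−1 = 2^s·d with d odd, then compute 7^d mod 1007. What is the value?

467

1007 − 1 = 1006 = 2^1 · 503, so d = 503.
7^1 ≡ 7 (mod 1007)
7^2 ≡ 7^2 = 49 ≡ 49 (mod 1007)
7^4 ≡ 49^2 = 2401 ≡ 387 (mod 1007)
7^8 ≡ 387^2 = 149769 ≡ 733 (mod 1007)
7^16 ≡ 733^2 = 537289 ≡ 558 (mod 1007)
7^32 ≡ 558^2 = 311364 ≡ 201 (mod 1007)
7^64 ≡ 201^2 = 40401 ≡ 121 (mod 1007)
7^128 ≡ 121^2 = 14641 ≡ 543 (mod 1007)
7^256 ≡ 543^2 = 294849 ≡ 805 (mod 1007)
503 = 256 + 128 + 64 + 32 + 16 + 4 + 2 + 1 in binary powers of 2.
So 7^503 ≡ 805 · 543 · 121 · 201 · 558 · 387 · 49 · 7 ≡ 467 (mod 1007).
Squaring chain: 467; never reaches −1, so base 7 is a Miller–Rabin witness that 1007 is composite.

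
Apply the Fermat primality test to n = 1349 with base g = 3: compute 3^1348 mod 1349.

682

3^1 ≡ 3 (mod 1349)
3^2 ≡ 3^2 = 9 ≡ 9 (mod 1349)
3^4 ≡ 9^2 = 81 ≡ 81 (mod 1349)
3^8 ≡ 81^2 = 6561 ≡ 1165 (mod 1349)
3^16 ≡ 1165^2 = 1357225 ≡ 131 (mod 1349)
3^32 ≡ 131^2 = 17161 ≡ 973 (mod 1349)
3^64 ≡ 973^2 = 946729 ≡ 1080 (mod 1349)
3^128 ≡ 1080^2 = 1166400 ≡ 864 (mod 1349)
3^256 ≡ 864^2 = 746496 ≡ 499 (mod 1349)
3^512 ≡ 499^2 = 249001 ≡ 785 (mod 1349)
3^1024 ≡ 785^2 = 616225 ≡ 1081 (mod 1349)
1348 = 1024 + 256 + 64 + 4 in binary powers of 2.
So 3^1348 ≡ 1081 · 499 · 1080 · 81 ≡ 682 (mod 1349).
Since 682 ≠ 1, base 3 is a Fermat witness: 1349 is composite.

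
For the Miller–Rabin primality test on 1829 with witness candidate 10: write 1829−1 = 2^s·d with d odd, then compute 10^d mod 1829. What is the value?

1829 − 1 = 1828 = 2^2 · 457, so d = 457.
10^1 ≡ 10 (mod 1829)
10^2 ≡ 10^2 = 100 ≡ 100 (mod 1829)
10^4 ≡ 100^2 = 10000 ≡ 855 (mod 1829)
10^8 ≡ 855^2 = 731025 ≡ 1254 (mod 1829)
10^16 ≡ 1254^2 = 1572516 ≡ 1405 (mod 1829)
10^32 ≡ 1405^2 = 1974025 ≡ 534 (mod 1829)
10^64 ≡ 534^2 = 285156 ≡ 1661 (mod 1829)
10^128 ≡ 1661^2 = 2758921 ≡ 789 (mod 1829)
10^256 ≡ 789^2 = 622521 ≡ 661 (mod 1829)
457 = 256 + 128 + 64 + 8 + 1 in binary powers of 2.
So 10^457 ≡ 661 · 789 · 1661 · 1254 · 10 ≡ 1043 (mod 1829).
Squaring chain: 1043 → 1423; never reaches −1, so base 10 is a Miller–Rabin witness that 1829 is composite.

1043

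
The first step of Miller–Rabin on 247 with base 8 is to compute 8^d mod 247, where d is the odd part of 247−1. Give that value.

18

247 − 1 = 246 = 2^1 · 123, so d = 123.
8^1 ≡ 8 (mod 247)
8^2 ≡ 8^2 = 64 ≡ 64 (mod 247)
8^4 ≡ 64^2 = 4096 ≡ 144 (mod 247)
8^8 ≡ 144^2 = 20736 ≡ 235 (mod 247)
8^16 ≡ 235^2 = 55225 ≡ 144 (mod 247)
8^32 ≡ 144^2 = 20736 ≡ 235 (mod 247)
8^64 ≡ 235^2 = 55225 ≡ 144 (mod 247)
123 = 64 + 32 + 16 + 8 + 2 + 1 in binary powers of 2.
So 8^123 ≡ 144 · 235 · 144 · 235 · 64 · 8 ≡ 18 (mod 247).
Squaring chain: 18; never reaches −1, so base 8 is a Miller–Rabin witness that 247 is composite.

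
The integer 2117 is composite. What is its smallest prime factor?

29

2117 is odd.
Digit sum 11, not divisible by 3.
Ends in 7: not divisible by 5.
7: 2117 = 7·302 + 3
11: 2117 = 11·192 + 5
13: 2117 = 13·162 + 11
17: 2117 = 17·124 + 9
19: 2117 = 19·111 + 8
23: 2117 = 23·92 + 1
29: 2117 = 29·73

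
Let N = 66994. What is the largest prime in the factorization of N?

66994 = 2 · 33497
33497 = 19 · 1763
1763 = 41 · 43
43 is prime.
So 66994 = 2 · 19 · 41 · 43; the largest prime factor is 43.

43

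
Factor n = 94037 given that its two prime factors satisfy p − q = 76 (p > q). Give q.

Since p = q + 76, we have 94037 = q(q + 76), so q² + 76q − 94037 = 0.
Discriminant: 76² + 4·94037 = 5776 + 376148 = 381924; √381924 = 618.
q = (−76 + 618)/2 = 271, and p = q + 76 = 347.
Check: 271 · 347 = 94037.

271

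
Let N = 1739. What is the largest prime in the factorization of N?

47

1739 = 37 · 47
47 is prime.
So 1739 = 37 · 47; the largest prime factor is 47.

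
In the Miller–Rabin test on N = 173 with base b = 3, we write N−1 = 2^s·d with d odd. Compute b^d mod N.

93

173 − 1 = 172 = 2^2 · 43, so d = 43.
3^1 ≡ 3 (mod 173)
3^2 ≡ 3^2 = 9 ≡ 9 (mod 173)
3^4 ≡ 9^2 = 81 ≡ 81 (mod 173)
3^8 ≡ 81^2 = 6561 ≡ 160 (mod 173)
3^16 ≡ 160^2 = 25600 ≡ 169 (mod 173)
3^32 ≡ 169^2 = 28561 ≡ 16 (mod 173)
43 = 32 + 8 + 2 + 1 in binary powers of 2.
So 3^43 ≡ 16 · 160 · 9 · 3 ≡ 93 (mod 173).
Squaring chain: 93 → 172; reaches −1, so base 3 does not prove 173 composite.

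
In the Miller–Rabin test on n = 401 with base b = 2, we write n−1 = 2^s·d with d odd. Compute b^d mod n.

356

401 − 1 = 400 = 2^4 · 25, so d = 25.
2^1 ≡ 2 (mod 401)
2^2 ≡ 2^2 = 4 ≡ 4 (mod 401)
2^4 ≡ 4^2 = 16 ≡ 16 (mod 401)
2^8 ≡ 16^2 = 256 ≡ 256 (mod 401)
2^16 ≡ 256^2 = 65536 ≡ 173 (mod 401)
25 = 16 + 8 + 1 in binary powers of 2.
So 2^25 ≡ 173 · 256 · 2 ≡ 356 (mod 401).
Squaring chain: 356 → 20 → 400 → 1; reaches −1, so base 2 does not prove 401 composite.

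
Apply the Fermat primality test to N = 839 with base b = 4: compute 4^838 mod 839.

1

4^1 ≡ 4 (mod 839)
4^2 ≡ 4^2 = 16 ≡ 16 (mod 839)
4^4 ≡ 16^2 = 256 ≡ 256 (mod 839)
4^8 ≡ 256^2 = 65536 ≡ 94 (mod 839)
4^16 ≡ 94^2 = 8836 ≡ 446 (mod 839)
4^32 ≡ 446^2 = 198916 ≡ 73 (mod 839)
4^64 ≡ 73^2 = 5329 ≡ 295 (mod 839)
4^128 ≡ 295^2 = 87025 ≡ 608 (mod 839)
4^256 ≡ 608^2 = 369664 ≡ 504 (mod 839)
4^512 ≡ 504^2 = 254016 ≡ 638 (mod 839)
838 = 512 + 256 + 64 + 4 + 2 in binary powers of 2.
So 4^838 ≡ 638 · 504 · 295 · 256 · 16 ≡ 1 (mod 839).
Since the result is 1, base 4 gives no evidence that 839 is composite.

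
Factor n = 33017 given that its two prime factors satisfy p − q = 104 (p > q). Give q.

137

Since p = q + 104, we have 33017 = q(q + 104), so q² + 104q − 33017 = 0.
Discriminant: 104² + 4·33017 = 10816 + 132068 = 142884; √142884 = 378.
q = (−104 + 378)/2 = 137, and p = q + 104 = 241.
Check: 137 · 241 = 33017.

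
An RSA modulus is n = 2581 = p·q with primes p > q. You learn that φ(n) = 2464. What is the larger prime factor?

89

φ(n) = (p−1)(q−1) = n − (p+q) + 1, so p + q = 2581 − 2464 + 1 = 118.
p and q are the roots of t² − 118t + 2581 = 0.
Discriminant: 118² − 4·2581 = 13924 − 10324 = 3600; √3600 = 60.
q = (118 − 60)/2 = 29, p = (118 + 60)/2 = 89.
Check: 29 · 89 = 2581.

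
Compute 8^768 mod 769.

1

8^1 ≡ 8 (mod 769)
8^2 ≡ 8^2 = 64 ≡ 64 (mod 769)
8^4 ≡ 64^2 = 4096 ≡ 251 (mod 769)
8^8 ≡ 251^2 = 63001 ≡ 712 (mod 769)
8^16 ≡ 712^2 = 506944 ≡ 173 (mod 769)
8^32 ≡ 173^2 = 29929 ≡ 707 (mod 769)
8^64 ≡ 707^2 = 499849 ≡ 768 (mod 769)
8^128 ≡ 768^2 = 589824 ≡ 1 (mod 769)
8^256 ≡ 1^2 = 1 ≡ 1 (mod 769)
8^512 ≡ 1^2 = 1 ≡ 1 (mod 769)
768 = 512 + 256 in binary powers of 2.
So 8^768 ≡ 1 · 1 ≡ 1 (mod 769).
Since the result is 1, base 8 gives no evidence that 769 is composite.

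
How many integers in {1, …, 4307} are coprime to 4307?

Factor: 4307 = 59 · 73.
φ(4307) = (59−1) · (73−1) = 58 · 72 = 4176.

4176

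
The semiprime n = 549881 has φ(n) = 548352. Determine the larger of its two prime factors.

φ(n) = (p−1)(q−1) = n − (p+q) + 1, so p + q = 549881 − 548352 + 1 = 1530.
p and q are the roots of t² − 1530t + 549881 = 0.
Discriminant: 1530² − 4·549881 = 2340900 − 2199524 = 141376; √141376 = 376.
q = (1530 − 376)/2 = 577, p = (1530 + 376)/2 = 953.
Check: 577 · 953 = 549881.

953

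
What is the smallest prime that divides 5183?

71

5183 is odd.
Digit sum 17, not divisible by 3.
Ends in 3: not divisible by 5.
7: 5183 = 7·740 + 3
11: 5183 = 11·471 + 2
13: 5183 = 13·398 + 9
17: 5183 = 17·304 + 15
19: 5183 = 19·272 + 15
23: 5183 = 23·225 + 8
29: 5183 = 29·178 + 21
31: 5183 = 31·167 + 6
37: 5183 = 37·140 + 3
41: 5183 = 41·126 + 17
43: 5183 = 43·120 + 23
47: 5183 = 47·110 + 13
53: 5183 = 53·97 + 42
59: 5183 = 59·87 + 50
61: 5183 = 61·84 + 59
67: 5183 = 67·77 + 24
71: 5183 = 71·73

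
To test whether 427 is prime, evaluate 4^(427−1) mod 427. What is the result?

4^1 ≡ 4 (mod 427)
4^2 ≡ 4^2 = 16 ≡ 16 (mod 427)
4^4 ≡ 16^2 = 256 ≡ 256 (mod 427)
4^8 ≡ 256^2 = 65536 ≡ 205 (mod 427)
4^16 ≡ 205^2 = 42025 ≡ 179 (mod 427)
4^32 ≡ 179^2 = 32041 ≡ 16 (mod 427)
4^64 ≡ 16^2 = 256 ≡ 256 (mod 427)
4^128 ≡ 256^2 = 65536 ≡ 205 (mod 427)
4^256 ≡ 205^2 = 42025 ≡ 179 (mod 427)
426 = 256 + 128 + 32 + 8 + 2 in binary powers of 2.
So 4^426 ≡ 179 · 205 · 16 · 205 · 16 ≡ 253 (mod 427).
Since 253 ≠ 1, base 4 is a Fermat witness: 427 is composite.

253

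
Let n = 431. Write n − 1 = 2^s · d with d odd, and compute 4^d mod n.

431 − 1 = 430 = 2^1 · 215, so d = 215.
4^1 ≡ 4 (mod 431)
4^2 ≡ 4^2 = 16 ≡ 16 (mod 431)
4^4 ≡ 16^2 = 256 ≡ 256 (mod 431)
4^8 ≡ 256^2 = 65536 ≡ 24 (mod 431)
4^16 ≡ 24^2 = 576 ≡ 145 (mod 431)
4^32 ≡ 145^2 = 21025 ≡ 337 (mod 431)
4^64 ≡ 337^2 = 113569 ≡ 216 (mod 431)
4^128 ≡ 216^2 = 46656 ≡ 108 (mod 431)
215 = 128 + 64 + 16 + 4 + 2 + 1 in binary powers of 2.
So 4^215 ≡ 108 · 216 · 145 · 256 · 16 · 4 ≡ 1 (mod 431).
Since 4^d ≡ 1 (mod 431), base 4 does not prove 431 composite.

1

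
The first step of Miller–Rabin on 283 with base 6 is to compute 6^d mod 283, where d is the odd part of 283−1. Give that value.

283 − 1 = 282 = 2^1 · 141, so d = 141.
6^1 ≡ 6 (mod 283)
6^2 ≡ 6^2 = 36 ≡ 36 (mod 283)
6^4 ≡ 36^2 = 1296 ≡ 164 (mod 283)
6^8 ≡ 164^2 = 26896 ≡ 11 (mod 283)
6^16 ≡ 11^2 = 121 ≡ 121 (mod 283)
6^32 ≡ 121^2 = 14641 ≡ 208 (mod 283)
6^64 ≡ 208^2 = 43264 ≡ 248 (mod 283)
6^128 ≡ 248^2 = 61504 ≡ 93 (mod 283)
141 = 128 + 8 + 4 + 1 in binary powers of 2.
So 6^141 ≡ 93 · 11 · 164 · 6 ≡ 1 (mod 283).
Since 6^d ≡ 1 (mod 283), base 6 does not prove 283 composite.

1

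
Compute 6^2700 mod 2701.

6^1 ≡ 6 (mod 2701)
6^2 ≡ 6^2 = 36 ≡ 36 (mod 2701)
6^4 ≡ 36^2 = 1296 ≡ 1296 (mod 2701)
6^8 ≡ 1296^2 = 1679616 ≡ 2295 (mod 2701)
6^16 ≡ 2295^2 = 5267025 ≡ 75 (mod 2701)
6^32 ≡ 75^2 = 5625 ≡ 223 (mod 2701)
6^64 ≡ 223^2 = 49729 ≡ 1111 (mod 2701)
6^128 ≡ 1111^2 = 1234321 ≡ 2665 (mod 2701)
6^256 ≡ 2665^2 = 7102225 ≡ 1296 (mod 2701)
6^512 ≡ 1296^2 = 1679616 ≡ 2295 (mod 2701)
6^1024 ≡ 2295^2 = 5267025 ≡ 75 (mod 2701)
6^2048 ≡ 75^2 = 5625 ≡ 223 (mod 2701)
2700 = 2048 + 512 + 128 + 8 + 4 in binary powers of 2.
So 6^2700 ≡ 223 · 2295 · 2665 · 2295 · 1296 ≡ 1 (mod 2701).
Since the result is 1, base 6 gives no evidence that 2701 is composite.

1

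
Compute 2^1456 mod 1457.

2^1 ≡ 2 (mod 1457)
2^2 ≡ 2^2 = 4 ≡ 4 (mod 1457)
2^4 ≡ 4^2 = 16 ≡ 16 (mod 1457)
2^8 ≡ 16^2 = 256 ≡ 256 (mod 1457)
2^16 ≡ 256^2 = 65536 ≡ 1428 (mod 1457)
2^32 ≡ 1428^2 = 2039184 ≡ 841 (mod 1457)
2^64 ≡ 841^2 = 707281 ≡ 636 (mod 1457)
2^128 ≡ 636^2 = 404496 ≡ 907 (mod 1457)
2^256 ≡ 907^2 = 822649 ≡ 901 (mod 1457)
2^512 ≡ 901^2 = 811801 ≡ 252 (mod 1457)
2^1024 ≡ 252^2 = 63504 ≡ 853 (mod 1457)
1456 = 1024 + 256 + 128 + 32 + 16 in binary powers of 2.
So 2^1456 ≡ 853 · 901 · 907 · 841 · 1428 ≡ 1397 (mod 1457).
Since 1397 ≠ 1, base 2 is a Fermat witness: 1457 is composite.

1397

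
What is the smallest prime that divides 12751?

12751 is odd.
Digit sum 16, not divisible by 3.
Ends in 1: not divisible by 5.
7: 12751 = 7·1821 + 4
11: 12751 = 11·1159 + 2
13: 12751 = 13·980 + 11
17: 12751 = 17·750 + 1
19: 12751 = 19·671 + 2
23: 12751 = 23·554 + 9
29: 12751 = 29·439 + 20
31: 12751 = 31·411 + 10
37: 12751 = 37·344 + 23
41: 12751 = 41·311

41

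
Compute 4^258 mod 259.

211

4^1 ≡ 4 (mod 259)
4^2 ≡ 4^2 = 16 ≡ 16 (mod 259)
4^4 ≡ 16^2 = 256 ≡ 256 (mod 259)
4^8 ≡ 256^2 = 65536 ≡ 9 (mod 259)
4^16 ≡ 9^2 = 81 ≡ 81 (mod 259)
4^32 ≡ 81^2 = 6561 ≡ 86 (mod 259)
4^64 ≡ 86^2 = 7396 ≡ 144 (mod 259)
4^128 ≡ 144^2 = 20736 ≡ 16 (mod 259)
4^256 ≡ 16^2 = 256 ≡ 256 (mod 259)
258 = 256 + 2 in binary powers of 2.
So 4^258 ≡ 256 · 16 ≡ 211 (mod 259).
Since 211 ≠ 1, base 4 is a Fermat witness: 259 is composite.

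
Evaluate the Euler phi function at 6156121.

Factor: 6156121 = 167 · 191 · 193.
φ(6156121) = (167−1) · (191−1) · (193−1) = 166 · 190 · 192 = 6055680.

6055680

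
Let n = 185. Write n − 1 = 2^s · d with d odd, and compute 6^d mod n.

185 − 1 = 184 = 2^3 · 23, so d = 23.
6^1 ≡ 6 (mod 185)
6^2 ≡ 6^2 = 36 ≡ 36 (mod 185)
6^4 ≡ 36^2 = 1296 ≡ 1 (mod 185)
6^8 ≡ 1^2 = 1 ≡ 1 (mod 185)
6^16 ≡ 1^2 = 1 ≡ 1 (mod 185)
23 = 16 + 4 + 2 + 1 in binary powers of 2.
So 6^23 ≡ 1 · 1 · 36 · 6 ≡ 31 (mod 185).
Squaring chain: 31 → 36 → 1; never reaches −1, so base 6 is a Miller–Rabin witness that 185 is composite.

31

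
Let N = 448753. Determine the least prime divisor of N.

448753 is odd.
Digit sum 31, not divisible by 3.
Ends in 3: not divisible by 5.
7: 448753 = 7·64107 + 4
11: 448753 = 11·40795 + 8
13: 448753 = 13·34519 + 6
17: 448753 = 17·26397 + 4
19: 448753 = 19·23618 + 11
23: 448753 = 23·19511

23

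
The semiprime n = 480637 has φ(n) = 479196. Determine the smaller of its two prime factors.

523

φ(n) = (p−1)(q−1) = n − (p+q) + 1, so p + q = 480637 − 479196 + 1 = 1442.
p and q are the roots of t² − 1442t + 480637 = 0.
Discriminant: 1442² − 4·480637 = 2079364 − 1922548 = 156816; √156816 = 396.
q = (1442 − 396)/2 = 523, p = (1442 + 396)/2 = 919.
Check: 523 · 919 = 480637.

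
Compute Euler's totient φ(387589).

371280

Factor: 387589 = 53 · 71 · 103.
φ(387589) = (53−1) · (71−1) · (103−1) = 52 · 70 · 102 = 371280.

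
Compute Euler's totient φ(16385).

12544

Factor: 16385 = 5 · 29 · 113.
φ(16385) = (5−1) · (29−1) · (113−1) = 4 · 28 · 112 = 12544.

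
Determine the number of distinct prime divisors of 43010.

5

43010 = 2 · 21505
21505 = 5 · 4301
4301 = 11 · 391
391 = 17 · 23
43010 = 2 · 5 · 11 · 17 · 23, which has 5 distinct prime factors.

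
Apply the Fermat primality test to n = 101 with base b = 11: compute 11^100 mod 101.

1

11^1 ≡ 11 (mod 101)
11^2 ≡ 11^2 = 121 ≡ 20 (mod 101)
11^4 ≡ 20^2 = 400 ≡ 97 (mod 101)
11^8 ≡ 97^2 = 9409 ≡ 16 (mod 101)
11^16 ≡ 16^2 = 256 ≡ 54 (mod 101)
11^32 ≡ 54^2 = 2916 ≡ 88 (mod 101)
11^64 ≡ 88^2 = 7744 ≡ 68 (mod 101)
100 = 64 + 32 + 4 in binary powers of 2.
So 11^100 ≡ 68 · 88 · 97 ≡ 1 (mod 101).
Since the result is 1, base 11 gives no evidence that 101 is composite.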